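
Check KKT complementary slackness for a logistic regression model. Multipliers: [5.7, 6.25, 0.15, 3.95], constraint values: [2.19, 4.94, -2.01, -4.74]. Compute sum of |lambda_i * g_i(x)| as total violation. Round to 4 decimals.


KKT complementary slackness check:
lambda_1 * g_1 = 5.7 * 2.19 = 12.483
lambda_2 * g_2 = 6.25 * 4.94 = 30.875
lambda_3 * g_3 = 0.15 * -2.01 = -0.3015
lambda_4 * g_4 = 3.95 * -4.74 = -18.723
Total violation = 12.483 + 30.875 + 0.3015 + 18.723 = 62.3825


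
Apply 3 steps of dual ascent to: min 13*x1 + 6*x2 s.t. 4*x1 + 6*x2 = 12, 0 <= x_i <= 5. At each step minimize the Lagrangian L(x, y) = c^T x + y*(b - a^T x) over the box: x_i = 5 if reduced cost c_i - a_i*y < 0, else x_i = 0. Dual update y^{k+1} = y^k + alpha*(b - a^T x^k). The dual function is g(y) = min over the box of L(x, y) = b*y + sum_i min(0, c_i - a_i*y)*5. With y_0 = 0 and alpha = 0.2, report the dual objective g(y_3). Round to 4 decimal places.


Dual ascent for LP: min 13*x1 + 6*x2, 4*x1 + 6*x2 = 12, 0 <= x_i <= 5
Step 1: y^k = 0.0, reduced costs: (13.0, 6.0)
  x^k = (0.0, 0.0), subgradient = b - a^T x = 12.0
  y^{k+1} = 0.0 + 0.2*12.0 = 2.4
Step 2: y^k = 2.4, reduced costs: (3.4, -8.4)
  x^k = (0.0, 5.0), subgradient = b - a^T x = -18.0
  y^{k+1} = 2.4 + 0.2*-18.0 = -1.2
Step 3: y^k = -1.2, reduced costs: (17.8, 13.2)
  x^k = (0.0, 0.0), subgradient = b - a^T x = 12.0
  y^{k+1} = -1.2 + 0.2*12.0 = 1.2
Dual objective at y_3 = 1.2: reduced costs (8.2, -1.2), box minimizer x = (0.0, 5.0)
g(y_3) = b*y + (c1 - a1*y)*x1 + (c2 - a2*y)*x2 = 12*1.2 + 8.2*0.0 + (-1.2)*5.0 = 14.4 + 0.0 - 6.0 = 8.4


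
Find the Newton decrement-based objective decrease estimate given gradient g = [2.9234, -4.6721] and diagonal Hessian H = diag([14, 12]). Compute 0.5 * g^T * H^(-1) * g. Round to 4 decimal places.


Step 1: H is diagonal, so H^(-1) * g = [0.2088, -0.3893].
Step 2: g^T H^(-1) g = sum_i g_i^2 / H_ii
  = (2.9234)^2/14 + (-4.6721)^2/12
  = 0.6104 + 1.819 = 2.4295
Step 3: Objective decrease = 0.5 * g^T H^(-1) g = 1.2147


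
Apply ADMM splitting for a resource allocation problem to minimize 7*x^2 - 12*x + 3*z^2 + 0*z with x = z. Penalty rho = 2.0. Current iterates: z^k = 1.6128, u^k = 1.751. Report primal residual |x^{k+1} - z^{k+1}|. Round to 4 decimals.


ADMM iteration with rho = 2.0, z^k = 1.6128, u^k = 1.751
Step 1: x-update.
Minimize 7*x^2 - 12*x + (2.0/2)*(x - 1.6128 + 1.751)^2
FOC: (2*7 + 2.0)*x = 12 + 2.0*(1.6128 - 1.751)
x^{k+1} = 0.7327
Step 2: z-update.
Minimize 3*z^2 + 0*z + (2.0/2)*(0.7327 - z + 1.751)^2
FOC: (2*3 + 2.0)*z = 0 + 2.0*(0.7327 + 1.751)
z^{k+1} = 0.6209
Step 3: u-update.
u^{k+1} = 1.751 + 0.7327 - 0.6209 = 1.8628
Step 4: Primal residual = |0.7327 - 0.6209| = 0.1118


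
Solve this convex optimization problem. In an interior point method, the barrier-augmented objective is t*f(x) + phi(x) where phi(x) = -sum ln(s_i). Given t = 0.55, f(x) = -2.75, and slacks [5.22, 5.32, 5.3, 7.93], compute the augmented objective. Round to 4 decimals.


Step 1: Compute log-barrier.
ln values: [1.6525, 1.6715, 1.6677, 2.0707]
phi = -(1.6525 + 1.6715 + 1.6677 + 2.0707) = -7.0623
Step 2: Compute augmented objective.
t*f(x) = 0.55*-2.75 = -1.5125
Total = -1.5125 - 7.0623 = -8.5748


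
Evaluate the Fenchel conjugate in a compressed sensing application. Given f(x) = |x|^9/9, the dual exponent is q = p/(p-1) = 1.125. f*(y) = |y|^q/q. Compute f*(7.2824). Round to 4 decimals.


The conjugate exponent q satisfies 1/p + 1/q = 1.
p = 9, so q = 9/(9 - 1) = 1.125
|y|^q = 7.2824^1.125 = 9.3338
f*(7.2824) = 9.3338 / 1.125 = 8.2967


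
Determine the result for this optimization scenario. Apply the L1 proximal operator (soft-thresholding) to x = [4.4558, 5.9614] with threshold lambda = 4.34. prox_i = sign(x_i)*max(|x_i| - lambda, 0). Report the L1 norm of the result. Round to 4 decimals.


Soft-thresholding with lambda = 4.34:
prox(4.4558) = sign(4.4558)*max(|4.4558| - 4.34, 0) = 0.1158
prox(5.9614) = sign(5.9614)*max(|5.9614| - 4.34, 0) = 1.6214
prox(x) = [0.1158, 1.6214]
||prox(x)||_1 = 0.1158 + 1.6214 = 1.7372


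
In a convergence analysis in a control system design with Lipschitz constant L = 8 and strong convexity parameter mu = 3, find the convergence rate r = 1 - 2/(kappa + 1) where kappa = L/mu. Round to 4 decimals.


Step 1: Compute the condition number.
kappa = L/mu = 8/3 = 2.6667
Step 2: Compute the convergence rate.
r = 1 - 2/(kappa + 1) = 1 - 2*mu/(L + mu) = (L - mu)/(L + mu) = 5/11 = 0.4545


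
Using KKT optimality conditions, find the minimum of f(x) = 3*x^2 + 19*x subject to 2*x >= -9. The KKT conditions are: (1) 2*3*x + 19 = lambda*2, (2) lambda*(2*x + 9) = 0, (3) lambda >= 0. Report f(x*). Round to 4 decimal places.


Step 1: Try lambda = 0 (constraint inactive).
Stationarity: 2*3*x + 19 = 0
x* = -19/(2*3) = -19/6 = -3.1667 (rounded; the exact value -19/6 is used below)
Check constraint: 2*-3.1667 = -6.3334 >= -9 -- satisfied.
Step 2: Compute optimal value.
f(x*) = 3*(-19/6)^2 + 19*(-19/6) = -30.0833


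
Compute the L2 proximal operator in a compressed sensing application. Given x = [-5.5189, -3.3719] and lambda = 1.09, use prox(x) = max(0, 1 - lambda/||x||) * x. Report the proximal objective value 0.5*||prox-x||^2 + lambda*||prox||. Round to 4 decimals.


Step 1: Compute ||x||.
||x|| = 6.4675
Step 2: Compute scaling factor.
scale = max(0, 1 - 1.09/6.4675) = 0.8315
Step 3: prox(x) = [-4.5888, -2.8036]
||prox(x)|| = 5.3775
Step 4: Proximal objective.
0.5*||prox-x||^2 = 0.5941
lambda*||prox|| = 5.8615
Total = 6.4555


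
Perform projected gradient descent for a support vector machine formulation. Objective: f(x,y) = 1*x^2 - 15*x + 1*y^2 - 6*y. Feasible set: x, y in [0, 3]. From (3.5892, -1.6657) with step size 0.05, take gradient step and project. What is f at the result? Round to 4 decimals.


Step 1: Compute gradient at (3.5892, -1.6657).
grad_x = 2*1*3.5892 - 15 = -7.8216
grad_y = 2*1*-1.6657 - 6 = -9.3314
Step 2: Gradient step.
x_raw = 3.5892 - 0.05*-7.8216 = 3.9803
y_raw = -1.6657 - 0.05*-9.3314 = -1.1991
Step 3: Project onto [0, 3].
x_proj = clip(3.9803) = 3.0
y_proj = clip(-1.1991) = 0.0
Step 4: Evaluate f.
f(3.0, 0.0) = -36.0


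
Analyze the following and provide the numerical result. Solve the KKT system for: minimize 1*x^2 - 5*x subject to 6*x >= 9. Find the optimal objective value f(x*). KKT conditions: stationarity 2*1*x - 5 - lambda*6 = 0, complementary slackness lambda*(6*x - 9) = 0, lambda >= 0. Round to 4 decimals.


Step 1: Try lambda = 0 (constraint inactive).
Stationarity: 2*1*x - 5 = 0
x* = 5/(2*1) = 2.5
Check constraint: 6*2.5 = 15.0 >= 9 -- satisfied.
Step 2: Compute optimal value.
f(x*) = 1*2.5^2 - 5*2.5 = -6.25


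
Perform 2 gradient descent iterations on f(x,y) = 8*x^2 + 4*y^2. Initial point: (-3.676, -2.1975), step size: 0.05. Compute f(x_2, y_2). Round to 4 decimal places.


Gradient descent on f(x,y) = 8*x^2 + 4*y^2.
Starting point: (-3.676, -2.1975), alpha = 0.05
Step 1: grad_x = 2*8*-3.676 = -58.816, grad_y = 2*4*-2.1975 = -17.58
  x_1 = -3.676 - 0.05*-58.816 = -0.7352
  y_1 = -2.1975 - 0.05*-17.58 = -1.3185
Step 2: grad_x = 2*8*-0.7352 = -11.7632, grad_y = 2*4*-1.3185 = -10.548
  x_2 = -0.7352 - 0.05*-11.7632 = -0.147
  y_2 = -1.3185 - 0.05*-10.548 = -0.7911
f(-0.147, -0.7911) = 8*(-0.147)^2 + 4*(-0.7911)^2 = 2.6763


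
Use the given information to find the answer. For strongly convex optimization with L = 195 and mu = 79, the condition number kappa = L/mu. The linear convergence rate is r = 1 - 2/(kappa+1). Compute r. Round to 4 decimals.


Step 1: Compute the condition number.
kappa = L/mu = 195/79 = 2.4684
Step 2: Compute the convergence rate.
r = 1 - 2/(kappa + 1) = 1 - 2*mu/(L + mu) = (L - mu)/(L + mu) = 116/274 = 0.4234


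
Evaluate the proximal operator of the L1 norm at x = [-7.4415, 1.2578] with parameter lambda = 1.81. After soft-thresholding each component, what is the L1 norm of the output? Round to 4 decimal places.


Soft-thresholding with lambda = 1.81:
prox(-7.4415) = sign(-7.4415)*max(|-7.4415| - 1.81, 0) = -5.6315
prox(1.2578) = sign(1.2578)*max(|1.2578| - 1.81, 0) = 0.0
prox(x) = [-5.6315, 0.0]
||prox(x)||_1 = 5.6315 + 0.0 = 5.6315


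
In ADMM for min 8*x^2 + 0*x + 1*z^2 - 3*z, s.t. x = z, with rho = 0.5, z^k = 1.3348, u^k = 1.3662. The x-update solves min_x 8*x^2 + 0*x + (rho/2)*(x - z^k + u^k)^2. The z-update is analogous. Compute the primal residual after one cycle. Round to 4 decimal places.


ADMM iteration with rho = 0.5, z^k = 1.3348, u^k = 1.3662
Step 1: x-update.
Minimize 8*x^2 + 0*x + (0.5/2)*(x - 1.3348 + 1.3662)^2
FOC: (2*8 + 0.5)*x = 0 + 0.5*(1.3348 - 1.3662)
x^{k+1} = -0.001
Step 2: z-update.
Minimize 1*z^2 - 3*z + (0.5/2)*(-0.001 - z + 1.3662)^2
FOC: (2*1 + 0.5)*z = 3 + 0.5*(-0.001 + 1.3662)
z^{k+1} = 1.473
Step 3: u-update.
u^{k+1} = 1.3662 - 0.001 - 1.473 = -0.1078
Step 4: Primal residual = |-0.001 - 1.473| = 1.474


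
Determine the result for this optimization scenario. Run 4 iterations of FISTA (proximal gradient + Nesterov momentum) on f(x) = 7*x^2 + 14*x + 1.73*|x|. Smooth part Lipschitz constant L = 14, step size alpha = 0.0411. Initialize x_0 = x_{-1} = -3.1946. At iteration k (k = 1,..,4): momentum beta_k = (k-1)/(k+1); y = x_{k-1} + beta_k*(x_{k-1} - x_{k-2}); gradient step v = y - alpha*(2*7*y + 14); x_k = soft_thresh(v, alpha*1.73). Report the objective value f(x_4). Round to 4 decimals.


FISTA on f(x) = 7*x^2 + 14*x + 1.73*|x|
L = 14, alpha = 0.0411
Iteration 1: beta = 0.0, y = -3.1946 + 0.0*(-3.1946 + 3.1946) = -3.1946
  grad(y) = -30.7244, v = y - alpha*grad = -1.9318
  prox(v) = soft_thresh(-1.9318, 0.0711) = -1.8607
Iteration 2: beta = 0.3333, y = -1.8607 + 0.3333*(-1.8607 + 3.1946) = -1.4161
  grad(y) = -5.8254, v = y - alpha*grad = -1.1767
  prox(v) = soft_thresh(-1.1767, 0.0711) = -1.1056
Iteration 3: beta = 0.5, y = -1.1056 + 0.5*(-1.1056 + 1.8607) = -0.728
  grad(y) = 3.808, v = y - alpha*grad = -0.8845
  prox(v) = soft_thresh(-0.8845, 0.0711) = -0.8134
Iteration 4: beta = 0.6, y = -0.8134 + 0.6*(-0.8134 + 1.1056) = -0.6381
  grad(y) = 5.0666, v = y - alpha*grad = -0.8463
  prox(v) = soft_thresh(-0.8463, 0.0711) = -0.7752
f(x_4) = 7*(-0.7752)^2 + 14*(-0.7752) + 1.73*|-0.7752| = -5.3052


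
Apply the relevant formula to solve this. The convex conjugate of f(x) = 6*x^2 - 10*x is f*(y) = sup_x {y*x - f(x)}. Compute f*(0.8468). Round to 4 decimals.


f*(y) = sup_x {y*x - a*x^2 - b*x} = sup_x {(y-b)*x - a*x^2}
FOC: (y - b) - 2a*x = 0 => x* = (y - b)/(2a)
x* = (0.8468 + 10)/(2*6) = 0.9039
f*(0.8468) = (y-b)^2/(4a) = (0.8468 + 10)^2/(4*6)
= 117.6531/24 = 4.9022


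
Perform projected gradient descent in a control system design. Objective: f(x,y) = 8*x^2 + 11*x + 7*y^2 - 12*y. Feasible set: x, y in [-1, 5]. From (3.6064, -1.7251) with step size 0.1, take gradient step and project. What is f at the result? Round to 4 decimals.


Step 1: Compute gradient at (3.6064, -1.7251).
grad_x = 2*8*3.6064 + 11 = 68.7024
grad_y = 2*7*-1.7251 - 12 = -36.1514
Step 2: Gradient step.
x_raw = 3.6064 - 0.1*68.7024 = -3.2638
y_raw = -1.7251 - 0.1*-36.1514 = 1.89
Step 3: Project onto [-1, 5].
x_proj = clip(-3.2638) = -1.0
y_proj = clip(1.89) = 1.89
Step 4: Evaluate f.
f(-1.0, 1.89) = -0.6747


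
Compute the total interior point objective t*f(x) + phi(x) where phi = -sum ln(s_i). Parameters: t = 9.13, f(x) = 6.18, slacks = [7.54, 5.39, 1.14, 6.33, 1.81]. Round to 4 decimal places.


Step 1: Compute log-barrier.
ln values: [2.0202, 1.6845, 0.131, 1.8453, 0.5933]
phi = -(2.0202 + 1.6845 + 0.131 + 1.8453 + 0.5933) = -6.2744
Step 2: Compute augmented objective.
t*f(x) = 9.13*6.18 = 56.4234
Total = 56.4234 - 6.2744 = 50.149


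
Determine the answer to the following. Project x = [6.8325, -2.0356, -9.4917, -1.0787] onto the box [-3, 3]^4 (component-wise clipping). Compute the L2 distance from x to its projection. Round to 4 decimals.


Project each component onto [-3, 3].
clip(6.8325) = 3.0, clip(-2.0356) = -2.0356, clip(-9.4917) = -3.0, clip(-1.0787) = -1.0787
Projection = [3.0, -2.0356, -3.0, -1.0787]
Squared diffs: [14.6881, 0.0, 42.1422, 0.0]
Distance = sqrt(56.8303) = 7.5386


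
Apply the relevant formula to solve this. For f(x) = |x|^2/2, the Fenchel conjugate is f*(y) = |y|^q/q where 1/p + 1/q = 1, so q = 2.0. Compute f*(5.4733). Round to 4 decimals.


The conjugate exponent q satisfies 1/p + 1/q = 1.
p = 2, so q = 2/(2 - 1) = 2.0
|y|^q = 5.4733^2.0 = 29.957
f*(5.4733) = 29.957 / 2.0 = 14.9785


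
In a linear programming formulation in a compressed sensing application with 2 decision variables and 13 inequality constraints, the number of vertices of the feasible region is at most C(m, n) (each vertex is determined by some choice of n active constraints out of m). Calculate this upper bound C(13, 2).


Each vertex corresponds to some choice of n active constraints out of m, so the number of vertices is at most C(m, n) = m! / (n!(m-n)!).
m = 13, n = 2
Numerator: 13 * 12
Denominator: 2! = 2
C(13, 2) = 78


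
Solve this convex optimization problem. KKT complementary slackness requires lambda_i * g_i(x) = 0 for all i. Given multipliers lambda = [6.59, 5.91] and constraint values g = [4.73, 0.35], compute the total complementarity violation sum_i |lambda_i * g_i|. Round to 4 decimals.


KKT complementary slackness check:
lambda_1 * g_1 = 6.59 * 4.73 = 31.1707
lambda_2 * g_2 = 5.91 * 0.35 = 2.0685
Total violation = 31.1707 + 2.0685 = 33.2392


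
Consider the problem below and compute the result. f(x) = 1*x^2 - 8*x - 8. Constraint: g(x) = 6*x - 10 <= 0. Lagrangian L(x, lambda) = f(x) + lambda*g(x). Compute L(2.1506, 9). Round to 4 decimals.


Step 1: Evaluate f(x).
f(2.1506) = 1*2.1506^2 - 8*2.1506 - 8 = -20.5797
Step 2: Evaluate g(x).
g(2.1506) = 6*2.1506 - 10 = 2.9036
Step 3: Compute Lagrangian.
L = -20.5797 + 9*2.9036 = 5.5527


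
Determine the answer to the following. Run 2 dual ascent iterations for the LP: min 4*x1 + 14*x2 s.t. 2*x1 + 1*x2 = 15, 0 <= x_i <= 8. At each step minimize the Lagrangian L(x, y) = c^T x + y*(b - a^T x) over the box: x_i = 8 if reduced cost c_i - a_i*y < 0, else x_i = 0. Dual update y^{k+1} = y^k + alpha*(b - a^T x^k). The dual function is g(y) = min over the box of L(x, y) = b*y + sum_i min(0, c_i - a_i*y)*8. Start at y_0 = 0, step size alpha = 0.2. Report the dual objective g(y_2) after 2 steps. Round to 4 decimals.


Dual ascent for LP: min 4*x1 + 14*x2, 2*x1 + 1*x2 = 15, 0 <= x_i <= 8
Step 1: y^k = 0.0, reduced costs: (4.0, 14.0)
  x^k = (0.0, 0.0), subgradient = b - a^T x = 15.0
  y^{k+1} = 0.0 + 0.2*15.0 = 3.0
Step 2: y^k = 3.0, reduced costs: (-2.0, 11.0)
  x^k = (8.0, 0.0), subgradient = b - a^T x = -1.0
  y^{k+1} = 3.0 + 0.2*-1.0 = 2.8
Dual objective at y_2 = 2.8: reduced costs (-1.6, 11.2), box minimizer x = (8.0, 0.0)
g(y_2) = b*y + (c1 - a1*y)*x1 + (c2 - a2*y)*x2 = 15*2.8 + (-1.6)*8.0 + 11.2*0.0 = 42.0 - 12.8 + 0.0 = 29.2


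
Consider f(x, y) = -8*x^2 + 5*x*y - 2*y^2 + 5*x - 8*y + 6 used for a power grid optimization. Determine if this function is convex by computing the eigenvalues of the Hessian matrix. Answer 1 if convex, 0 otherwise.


The Hessian of f(x,y) = -8*x^2 + 5*x*y - 2*y^2 + 5*x - 8*y + 6 is:
H = [[-16, 5], [5, -4]]
Trace = -16 - 4 = -20
Determinant = -16*-4 - (5)^2 = 39
Discriminant = (-20)^2 - 4*39 = 244.0
Eigenvalues: lambda_1 = -17.8102, lambda_2 = -2.1898
The function is not convex.

0


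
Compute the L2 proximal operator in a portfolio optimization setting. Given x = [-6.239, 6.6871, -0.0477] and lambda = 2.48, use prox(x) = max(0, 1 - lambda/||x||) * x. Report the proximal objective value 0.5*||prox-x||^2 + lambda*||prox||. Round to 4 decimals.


Step 1: Compute ||x||.
||x|| = 9.1457
Step 2: Compute scaling factor.
scale = max(0, 1 - 2.48/9.1457) = 0.7288
Step 3: prox(x) = [-4.5472, 4.8738, -0.0348]
||prox(x)|| = 6.6657
Step 4: Proximal objective.
0.5*||prox-x||^2 = 3.0752
lambda*||prox|| = 16.5309
Total = 19.6063


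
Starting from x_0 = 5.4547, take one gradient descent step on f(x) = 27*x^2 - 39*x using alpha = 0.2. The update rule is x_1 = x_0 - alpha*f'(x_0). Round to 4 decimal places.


We compute the gradient at x_0 and apply the update.
f'(x) = 54*x - 39
f'(5.4547) = 54*5.4547 - 39 = 255.5538
x_1 = 5.4547 - 0.2*255.5538 = -45.6561


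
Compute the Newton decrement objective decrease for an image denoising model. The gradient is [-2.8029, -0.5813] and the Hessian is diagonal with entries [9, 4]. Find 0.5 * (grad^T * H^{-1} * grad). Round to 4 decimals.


Step 1: H is diagonal, so H^(-1) * g = [-0.3114, -0.1453].
Step 2: g^T H^(-1) g = sum_i g_i^2 / H_ii
  = (-2.8029)^2/9 + (-0.5813)^2/4
  = 0.8729 + 0.0845 = 0.9574
Step 3: Objective decrease = 0.5 * g^T H^(-1) g = 0.4787


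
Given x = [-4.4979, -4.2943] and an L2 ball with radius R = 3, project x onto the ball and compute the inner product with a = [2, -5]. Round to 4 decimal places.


Step 1: Compute ||x|| (intermediates to 6 decimals).
||x|| = sqrt((-4.4979)^2 + (-4.2943)^2) = 6.218691
Step 2: Project.
Since ||x|| > R, scale = R/||x|| = 3/6.218691 = 0.482417, proj(x) = scale * x
proj(x) = [-2.169863, -2.071643]
Step 3: Dot product.
a^T * proj(x) = 2*(-2.169863) - 5*(-2.071643) = 6.0185


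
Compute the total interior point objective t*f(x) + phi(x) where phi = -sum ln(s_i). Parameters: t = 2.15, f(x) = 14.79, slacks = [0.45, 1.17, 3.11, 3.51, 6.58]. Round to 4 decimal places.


Step 1: Compute log-barrier.
ln values: [-0.7985, 0.157, 1.1346, 1.2556, 1.884]
phi = -(-0.7985 + 0.157 + 1.1346 + 1.2556 + 1.884) = -3.6328
Step 2: Compute augmented objective.
t*f(x) = 2.15*14.79 = 31.7985
Total = 31.7985 - 3.6328 = 28.1657


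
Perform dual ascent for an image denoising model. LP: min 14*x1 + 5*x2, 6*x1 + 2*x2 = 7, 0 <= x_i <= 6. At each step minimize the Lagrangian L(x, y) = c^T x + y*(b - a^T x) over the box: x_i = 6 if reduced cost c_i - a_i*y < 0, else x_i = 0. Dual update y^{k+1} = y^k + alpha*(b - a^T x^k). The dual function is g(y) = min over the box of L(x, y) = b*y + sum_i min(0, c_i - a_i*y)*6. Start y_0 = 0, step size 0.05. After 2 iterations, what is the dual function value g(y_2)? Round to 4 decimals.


Dual ascent for LP: min 14*x1 + 5*x2, 6*x1 + 2*x2 = 7, 0 <= x_i <= 6
Step 1: y^k = 0.0, reduced costs: (14.0, 5.0)
  x^k = (0.0, 0.0), subgradient = b - a^T x = 7.0
  y^{k+1} = 0.0 + 0.05*7.0 = 0.35
Step 2: y^k = 0.35, reduced costs: (11.9, 4.3)
  x^k = (0.0, 0.0), subgradient = b - a^T x = 7.0
  y^{k+1} = 0.35 + 0.05*7.0 = 0.7
Dual objective at y_2 = 0.7: reduced costs (9.8, 3.6), box minimizer x = (0.0, 0.0)
g(y_2) = b*y + (c1 - a1*y)*x1 + (c2 - a2*y)*x2 = 7*0.7 + 9.8*0.0 + 3.6*0.0 = 4.9 + 0.0 + 0.0 = 4.9


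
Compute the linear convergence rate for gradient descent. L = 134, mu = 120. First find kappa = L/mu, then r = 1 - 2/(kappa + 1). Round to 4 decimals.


Step 1: Compute the condition number.
kappa = L/mu = 134/120 = 1.1167
Step 2: Compute the convergence rate.
r = 1 - 2/(kappa + 1) = 1 - 2*mu/(L + mu) = (L - mu)/(L + mu) = 14/254 = 0.0551


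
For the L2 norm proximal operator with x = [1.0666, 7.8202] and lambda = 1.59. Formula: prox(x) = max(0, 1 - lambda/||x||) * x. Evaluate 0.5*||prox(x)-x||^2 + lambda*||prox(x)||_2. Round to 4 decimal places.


Step 1: Compute ||x||.
||x|| = 7.8926
Step 2: Compute scaling factor.
scale = max(0, 1 - 1.59/7.8926) = 0.7985
Step 3: prox(x) = [0.8517, 6.2448]
||prox(x)|| = 6.3026
Step 4: Proximal objective.
0.5*||prox-x||^2 = 1.2641
lambda*||prox|| = 10.0211
Total = 11.2852


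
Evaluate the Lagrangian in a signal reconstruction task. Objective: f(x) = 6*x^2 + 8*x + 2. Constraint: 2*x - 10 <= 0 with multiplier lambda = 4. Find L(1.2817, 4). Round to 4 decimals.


Step 1: Evaluate f(x).
f(1.2817) = 6*1.2817^2 + 8*1.2817 + 2 = 22.1101
Step 2: Evaluate g(x).
g(1.2817) = 2*1.2817 - 10 = -7.4366
Step 3: Compute Lagrangian.
L = 22.1101 + 4*-7.4366 = -7.6363


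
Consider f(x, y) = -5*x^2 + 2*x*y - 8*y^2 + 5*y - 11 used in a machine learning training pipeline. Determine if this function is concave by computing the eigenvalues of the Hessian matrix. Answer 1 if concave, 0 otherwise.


The Hessian of f(x,y) = -5*x^2 + 2*x*y - 8*y^2 + 5*y - 11 is:
H = [[-10, 2], [2, -16]]
Trace = -10 - 16 = -26
Determinant = -10*-16 - (2)^2 = 156
Discriminant = (-26)^2 - 4*156 = 52.0
Eigenvalues: lambda_1 = -16.6056, lambda_2 = -9.3944
The function is concave.

1


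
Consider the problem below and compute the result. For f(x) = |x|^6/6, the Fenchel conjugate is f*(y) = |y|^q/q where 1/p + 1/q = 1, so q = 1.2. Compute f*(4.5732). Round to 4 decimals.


The conjugate exponent q satisfies 1/p + 1/q = 1.
p = 6, so q = 6/(6 - 1) = 1.2
|y|^q = 4.5732^1.2 = 6.1982
f*(4.5732) = 6.1982 / 1.2 = 5.1652


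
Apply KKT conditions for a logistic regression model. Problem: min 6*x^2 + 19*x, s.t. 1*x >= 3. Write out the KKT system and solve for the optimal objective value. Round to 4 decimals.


Step 1: Try lambda = 0 (constraint inactive).
x_unc = -19/(2*6) = -1.5833
Check: 1*-1.5833 = -1.5833 < 3 -- violated!
Step 2: Constraint must be active: 1*x = 3
x* = 3/1 = 3.0
lambda = (2*6*3.0 + 19)/1 = 55.0
Step 3: Compute optimal value.
f(x*) = 6*3.0^2 + 19*3.0 = 111.0


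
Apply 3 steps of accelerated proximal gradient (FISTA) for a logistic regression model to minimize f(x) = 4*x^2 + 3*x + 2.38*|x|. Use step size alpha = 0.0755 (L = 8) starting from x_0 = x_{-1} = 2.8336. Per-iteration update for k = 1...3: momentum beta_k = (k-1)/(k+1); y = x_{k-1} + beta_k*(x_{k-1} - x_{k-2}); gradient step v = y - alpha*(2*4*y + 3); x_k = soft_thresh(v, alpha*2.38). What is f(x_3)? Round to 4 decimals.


FISTA on f(x) = 4*x^2 + 3*x + 2.38*|x|
L = 8, alpha = 0.0755
Iteration 1: beta = 0.0, y = 2.8336 + 0.0*(2.8336 - 2.8336) = 2.8336
  grad(y) = 25.6688, v = y - alpha*grad = 0.8956
  prox(v) = soft_thresh(0.8956, 0.1797) = 0.7159
Iteration 2: beta = 0.3333, y = 0.7159 + 0.3333*(0.7159 - 2.8336) = 0.01
  grad(y) = 3.0802, v = y - alpha*grad = -0.2225
  prox(v) = soft_thresh(-0.2225, 0.1797) = -0.0428
Iteration 3: beta = 0.5, y = -0.0428 + 0.5*(-0.0428 - 0.7159) = -0.4222
  grad(y) = -0.3778, v = y - alpha*grad = -0.3937
  prox(v) = soft_thresh(-0.3937, 0.1797) = -0.214
f(x_3) = 4*(-0.214)^2 + 3*(-0.214) + 2.38*|-0.214| = 0.0505


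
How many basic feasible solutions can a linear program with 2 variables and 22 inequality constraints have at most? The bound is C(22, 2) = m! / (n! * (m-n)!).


Each vertex corresponds to some choice of n active constraints out of m, so the number of vertices is at most C(m, n) = m! / (n!(m-n)!).
m = 22, n = 2
Numerator: 22 * 21
Denominator: 2! = 2
C(22, 2) = 231


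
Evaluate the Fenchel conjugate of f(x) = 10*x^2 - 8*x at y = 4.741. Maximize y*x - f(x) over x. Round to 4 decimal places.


f*(y) = sup_x {y*x - a*x^2 - b*x} = sup_x {(y-b)*x - a*x^2}
FOC: (y - b) - 2a*x = 0 => x* = (y - b)/(2a)
x* = (4.741 + 8)/(2*10) = 0.6371
f*(4.741) = (y-b)^2/(4a) = (4.741 + 8)^2/(4*10)
= 162.3331/40 = 4.0583


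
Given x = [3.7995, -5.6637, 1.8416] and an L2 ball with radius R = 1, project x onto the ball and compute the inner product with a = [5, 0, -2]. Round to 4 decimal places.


Step 1: Compute ||x|| (intermediates to 6 decimals).
||x|| = sqrt(3.7995^2 + (-5.6637)^2 + 1.8416^2) = 7.06436
Step 2: Project.
Since ||x|| > R, scale = R/||x|| = 1/7.06436 = 0.141556, proj(x) = scale * x
proj(x) = [0.537842, -0.801731, 0.26069]
Step 3: Dot product.
a^T * proj(x) = 5*0.537842 + 0*(-0.801731) - 2*0.26069 = 2.1678


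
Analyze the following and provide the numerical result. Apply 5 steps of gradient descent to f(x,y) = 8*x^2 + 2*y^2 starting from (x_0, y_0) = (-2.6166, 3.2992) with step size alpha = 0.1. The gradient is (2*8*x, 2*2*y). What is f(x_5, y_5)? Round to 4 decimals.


Gradient descent on f(x,y) = 8*x^2 + 2*y^2.
Starting point: (-2.6166, 3.2992), alpha = 0.1
Step 1: grad_x = 2*8*-2.6166 = -41.8656, grad_y = 2*2*3.2992 = 13.1968
  x_1 = -2.6166 - 0.1*-41.8656 = 1.57
  y_1 = 3.2992 - 0.1*13.1968 = 1.9795
Step 2: grad_x = 2*8*1.57 = 25.1194, grad_y = 2*2*1.9795 = 7.9181
  x_2 = 1.57 - 0.1*25.1194 = -0.942
  y_2 = 1.9795 - 0.1*7.9181 = 1.1877
Step 3: grad_x = 2*8*-0.942 = -15.0716, grad_y = 2*2*1.1877 = 4.7508
  x_3 = -0.942 - 0.1*-15.0716 = 0.5652
  y_3 = 1.1877 - 0.1*4.7508 = 0.7126
Step 4: grad_x = 2*8*0.5652 = 9.043, grad_y = 2*2*0.7126 = 2.8505
  x_4 = 0.5652 - 0.1*9.043 = -0.3391
  y_4 = 0.7126 - 0.1*2.8505 = 0.4276
Step 5: grad_x = 2*8*-0.3391 = -5.4258, grad_y = 2*2*0.4276 = 1.7103
  x_5 = -0.3391 - 0.1*-5.4258 = 0.2035
  y_5 = 0.4276 - 0.1*1.7103 = 0.2565
f(0.2035, 0.2565) = 8*0.2035^2 + 2*0.2565^2 = 0.4628


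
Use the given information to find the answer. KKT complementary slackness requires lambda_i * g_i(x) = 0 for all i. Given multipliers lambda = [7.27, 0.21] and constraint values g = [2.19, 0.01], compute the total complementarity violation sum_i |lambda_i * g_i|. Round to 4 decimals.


KKT complementary slackness check:
lambda_1 * g_1 = 7.27 * 2.19 = 15.9213
lambda_2 * g_2 = 0.21 * 0.01 = 0.0021
Total violation = 15.9213 + 0.0021 = 15.9234


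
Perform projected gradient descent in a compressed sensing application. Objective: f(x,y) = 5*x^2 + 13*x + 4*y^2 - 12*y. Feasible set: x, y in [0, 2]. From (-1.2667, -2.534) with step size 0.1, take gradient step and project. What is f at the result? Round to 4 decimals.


Step 1: Compute gradient at (-1.2667, -2.534).
grad_x = 2*5*-1.2667 + 13 = 0.333
grad_y = 2*4*-2.534 - 12 = -32.272
Step 2: Gradient step.
x_raw = -1.2667 - 0.1*0.333 = -1.3
y_raw = -2.534 - 0.1*-32.272 = 0.6932
Step 3: Project onto [0, 2].
x_proj = clip(-1.3) = 0.0
y_proj = clip(0.6932) = 0.6932
Step 4: Evaluate f.
f(0.0, 0.6932) = -6.3963


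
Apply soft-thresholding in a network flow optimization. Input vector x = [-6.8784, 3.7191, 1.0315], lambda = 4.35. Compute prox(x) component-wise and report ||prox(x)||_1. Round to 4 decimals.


Soft-thresholding with lambda = 4.35:
prox(-6.8784) = sign(-6.8784)*max(|-6.8784| - 4.35, 0) = -2.5284
prox(3.7191) = sign(3.7191)*max(|3.7191| - 4.35, 0) = 0.0
prox(1.0315) = sign(1.0315)*max(|1.0315| - 4.35, 0) = 0.0
prox(x) = [-2.5284, 0.0, 0.0]
||prox(x)||_1 = 2.5284 + 0.0 + 0.0 = 2.5284


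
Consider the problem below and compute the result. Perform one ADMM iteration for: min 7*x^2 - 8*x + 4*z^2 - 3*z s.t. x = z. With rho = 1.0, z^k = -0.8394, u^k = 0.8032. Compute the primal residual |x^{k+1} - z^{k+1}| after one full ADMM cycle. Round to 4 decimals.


ADMM iteration with rho = 1.0, z^k = -0.8394, u^k = 0.8032
Step 1: x-update.
Minimize 7*x^2 - 8*x + (1.0/2)*(x + 0.8394 + 0.8032)^2
FOC: (2*7 + 1.0)*x = 8 + 1.0*(-0.8394 - 0.8032)
x^{k+1} = 0.4238
Step 2: z-update.
Minimize 4*z^2 - 3*z + (1.0/2)*(0.4238 - z + 0.8032)^2
FOC: (2*4 + 1.0)*z = 3 + 1.0*(0.4238 + 0.8032)
z^{k+1} = 0.4697
Step 3: u-update.
u^{k+1} = 0.8032 + 0.4238 - 0.4697 = 0.7574
Step 4: Primal residual = |0.4238 - 0.4697| = 0.0458


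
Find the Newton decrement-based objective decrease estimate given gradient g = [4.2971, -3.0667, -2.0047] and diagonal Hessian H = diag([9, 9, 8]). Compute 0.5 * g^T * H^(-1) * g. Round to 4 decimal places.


Step 1: H is diagonal, so H^(-1) * g = [0.4775, -0.3407, -0.2506].
Step 2: g^T H^(-1) g = sum_i g_i^2 / H_ii
  = (4.2971)^2/9 + (-3.0667)^2/9 + (-2.0047)^2/8
  = 2.0517 + 1.045 + 0.5024 = 3.599
Step 3: Objective decrease = 0.5 * g^T H^(-1) g = 1.7995


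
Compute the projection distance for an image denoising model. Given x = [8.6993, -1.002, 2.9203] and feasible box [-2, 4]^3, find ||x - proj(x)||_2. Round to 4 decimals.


Project each component onto [-2, 4].
clip(8.6993) = 4.0, clip(-1.002) = -1.002, clip(2.9203) = 2.9203
Projection = [4.0, -1.002, 2.9203]
Squared diffs: [22.0834, 0.0, 0.0]
Distance = sqrt(22.0834) = 4.6993


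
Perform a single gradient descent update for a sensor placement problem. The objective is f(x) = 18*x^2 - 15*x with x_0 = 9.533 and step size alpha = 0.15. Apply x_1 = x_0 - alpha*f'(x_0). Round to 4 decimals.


We compute the gradient at x_0 and apply the update.
f'(x) = 36*x - 15
f'(9.533) = 36*9.533 - 15 = 328.188
x_1 = 9.533 - 0.15*328.188 = -39.6952


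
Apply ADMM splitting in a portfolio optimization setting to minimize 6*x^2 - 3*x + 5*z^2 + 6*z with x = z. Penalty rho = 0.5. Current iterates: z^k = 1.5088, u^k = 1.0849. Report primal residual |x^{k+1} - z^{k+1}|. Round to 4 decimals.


ADMM iteration with rho = 0.5, z^k = 1.5088, u^k = 1.0849
Step 1: x-update.
Minimize 6*x^2 - 3*x + (0.5/2)*(x - 1.5088 + 1.0849)^2
FOC: (2*6 + 0.5)*x = 3 + 0.5*(1.5088 - 1.0849)
x^{k+1} = 0.257
Step 2: z-update.
Minimize 5*z^2 + 6*z + (0.5/2)*(0.257 - z + 1.0849)^2
FOC: (2*5 + 0.5)*z = -6 + 0.5*(0.257 + 1.0849)
z^{k+1} = -0.5075
Step 3: u-update.
u^{k+1} = 1.0849 + 0.257 + 0.5075 = 1.8494
Step 4: Primal residual = |0.257 + 0.5075| = 0.7645


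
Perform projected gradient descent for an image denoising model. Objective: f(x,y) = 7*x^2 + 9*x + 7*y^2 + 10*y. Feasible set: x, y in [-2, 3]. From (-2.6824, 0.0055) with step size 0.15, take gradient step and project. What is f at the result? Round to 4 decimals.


Step 1: Compute gradient at (-2.6824, 0.0055).
grad_x = 2*7*-2.6824 + 9 = -28.5536
grad_y = 2*7*0.0055 + 10 = 10.077
Step 2: Gradient step.
x_raw = -2.6824 - 0.15*-28.5536 = 1.6006
y_raw = 0.0055 - 0.15*10.077 = -1.5061
Step 3: Project onto [-2, 3].
x_proj = clip(1.6006) = 1.6006
y_proj = clip(-1.5061) = -1.5061
Step 4: Evaluate f.
f(1.6006, -1.5061) = 33.1569


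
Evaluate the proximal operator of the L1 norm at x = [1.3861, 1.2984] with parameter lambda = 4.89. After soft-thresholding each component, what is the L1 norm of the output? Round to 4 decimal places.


Soft-thresholding with lambda = 4.89:
prox(1.3861) = sign(1.3861)*max(|1.3861| - 4.89, 0) = 0.0
prox(1.2984) = sign(1.2984)*max(|1.2984| - 4.89, 0) = 0.0
prox(x) = [0.0, 0.0]
||prox(x)||_1 = 0.0 + 0.0 = 0.0


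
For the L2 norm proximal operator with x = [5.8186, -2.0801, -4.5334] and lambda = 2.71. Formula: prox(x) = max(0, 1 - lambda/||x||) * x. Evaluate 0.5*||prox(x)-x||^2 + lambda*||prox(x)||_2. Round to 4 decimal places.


Step 1: Compute ||x||.
||x|| = 7.6639
Step 2: Compute scaling factor.
scale = max(0, 1 - 2.71/7.6639) = 0.6464
Step 3: prox(x) = [3.7611, -1.3446, -2.9304]
||prox(x)|| = 4.9539
Step 4: Proximal objective.
0.5*||prox-x||^2 = 3.6721
lambda*||prox|| = 13.4251
Total = 17.097


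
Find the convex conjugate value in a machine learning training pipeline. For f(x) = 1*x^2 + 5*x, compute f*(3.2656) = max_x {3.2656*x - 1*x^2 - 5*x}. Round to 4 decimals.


f*(y) = sup_x {y*x - a*x^2 - b*x} = sup_x {(y-b)*x - a*x^2}
FOC: (y - b) - 2a*x = 0 => x* = (y - b)/(2a)
x* = (3.2656 - 5)/(2*1) = -0.8672
f*(3.2656) = (y-b)^2/(4a) = (3.2656 - 5)^2/(4*1)
= 3.0081/4 = 0.752


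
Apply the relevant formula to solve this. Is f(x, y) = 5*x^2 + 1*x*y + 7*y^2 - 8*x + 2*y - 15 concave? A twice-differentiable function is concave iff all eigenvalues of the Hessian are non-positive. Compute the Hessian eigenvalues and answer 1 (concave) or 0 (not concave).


The Hessian of f(x,y) = 5*x^2 + 1*x*y + 7*y^2 - 8*x + 2*y - 15 is:
H = [[10, 1], [1, 14]]
Trace = 10 + 14 = 24
Determinant = 10*14 - (1)^2 = 139
Discriminant = (24)^2 - 4*139 = 20.0
Eigenvalues: lambda_1 = 9.7639, lambda_2 = 14.2361
The function is not concave.

0


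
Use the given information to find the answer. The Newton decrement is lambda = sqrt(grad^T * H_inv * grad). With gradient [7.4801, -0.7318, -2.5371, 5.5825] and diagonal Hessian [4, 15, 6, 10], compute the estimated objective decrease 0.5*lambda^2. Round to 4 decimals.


Step 1: H is diagonal, so H^(-1) * g = [1.87, -0.0488, -0.4229, 0.5583].
Step 2: g^T H^(-1) g = sum_i g_i^2 / H_ii
  = (7.4801)^2/4 + (-0.7318)^2/15 + (-2.5371)^2/6 + (5.5825)^2/10
  = 13.988 + 0.0357 + 1.0728 + 3.1164 = 18.2129
Step 3: Objective decrease = 0.5 * g^T H^(-1) g = 9.1065


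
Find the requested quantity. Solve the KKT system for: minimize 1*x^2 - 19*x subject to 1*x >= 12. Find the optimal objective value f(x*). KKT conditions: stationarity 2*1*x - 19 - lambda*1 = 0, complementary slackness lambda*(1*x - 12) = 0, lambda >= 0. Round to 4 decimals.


Step 1: Try lambda = 0 (constraint inactive).
x_unc = 19/(2*1) = 9.5
Check: 1*9.5 = 9.5 < 12 -- violated!
Step 2: Constraint must be active: 1*x = 12
x* = 12/1 = 12.0
lambda = (2*1*12.0 - 19)/1 = 5.0
Step 3: Compute optimal value.
f(x*) = 1*12.0^2 - 19*12.0 = -84.0


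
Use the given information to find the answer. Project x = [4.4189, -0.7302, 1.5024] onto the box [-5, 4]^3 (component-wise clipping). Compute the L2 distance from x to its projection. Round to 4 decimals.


Project each component onto [-5, 4].
clip(4.4189) = 4.0, clip(-0.7302) = -0.7302, clip(1.5024) = 1.5024
Projection = [4.0, -0.7302, 1.5024]
Squared diffs: [0.1755, 0.0, 0.0]
Distance = sqrt(0.1755) = 0.4189


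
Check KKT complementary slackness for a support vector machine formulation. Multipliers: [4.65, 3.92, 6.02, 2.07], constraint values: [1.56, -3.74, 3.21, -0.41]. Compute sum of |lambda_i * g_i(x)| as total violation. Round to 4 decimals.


KKT complementary slackness check:
lambda_1 * g_1 = 4.65 * 1.56 = 7.254
lambda_2 * g_2 = 3.92 * -3.74 = -14.6608
lambda_3 * g_3 = 6.02 * 3.21 = 19.3242
lambda_4 * g_4 = 2.07 * -0.41 = -0.8487
Total violation = 7.254 + 14.6608 + 19.3242 + 0.8487 = 42.0877


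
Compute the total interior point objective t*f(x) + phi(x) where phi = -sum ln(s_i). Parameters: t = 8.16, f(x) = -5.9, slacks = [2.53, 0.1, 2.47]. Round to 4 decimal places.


Step 1: Compute log-barrier.
ln values: [0.9282, -2.3026, 0.9042]
phi = -(0.9282 - 2.3026 + 0.9042) = 0.4701
Step 2: Compute augmented objective.
t*f(x) = 8.16*-5.9 = -48.144
Total = -48.144 + 0.4701 = -47.6739


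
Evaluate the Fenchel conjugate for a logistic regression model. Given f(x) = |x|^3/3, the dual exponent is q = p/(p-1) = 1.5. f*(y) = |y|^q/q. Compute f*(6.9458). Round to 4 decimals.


The conjugate exponent q satisfies 1/p + 1/q = 1.
p = 3, so q = 3/(3 - 1) = 1.5
|y|^q = 6.9458^1.5 = 18.3056
f*(6.9458) = 18.3056 / 1.5 = 12.2037


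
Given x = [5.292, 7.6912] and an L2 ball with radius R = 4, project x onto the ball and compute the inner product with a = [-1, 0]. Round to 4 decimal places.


Step 1: Compute ||x|| (intermediates to 6 decimals).
||x|| = sqrt(5.292^2 + 7.6912^2) = 9.335942
Step 2: Project.
Since ||x|| > R, scale = R/||x|| = 4/9.335942 = 0.428452, proj(x) = scale * x
proj(x) = [2.267368, 3.29531]
Step 3: Dot product.
a^T * proj(x) = -1*2.267368 + 0*3.29531 = -2.2674


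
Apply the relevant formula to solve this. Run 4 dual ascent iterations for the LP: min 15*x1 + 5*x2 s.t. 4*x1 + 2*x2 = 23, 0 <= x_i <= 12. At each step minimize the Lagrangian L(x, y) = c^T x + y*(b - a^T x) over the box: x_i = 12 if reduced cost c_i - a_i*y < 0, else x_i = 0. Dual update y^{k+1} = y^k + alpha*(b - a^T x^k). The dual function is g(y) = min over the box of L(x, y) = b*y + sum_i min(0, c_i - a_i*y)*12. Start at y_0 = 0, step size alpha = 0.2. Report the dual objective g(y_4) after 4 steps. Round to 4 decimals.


Dual ascent for LP: min 15*x1 + 5*x2, 4*x1 + 2*x2 = 23, 0 <= x_i <= 12
Step 1: y^k = 0.0, reduced costs: (15.0, 5.0)
  x^k = (0.0, 0.0), subgradient = b - a^T x = 23.0
  y^{k+1} = 0.0 + 0.2*23.0 = 4.6
Step 2: y^k = 4.6, reduced costs: (-3.4, -4.2)
  x^k = (12.0, 12.0), subgradient = b - a^T x = -49.0
  y^{k+1} = 4.6 + 0.2*-49.0 = -5.2
Step 3: y^k = -5.2, reduced costs: (35.8, 15.4)
  x^k = (0.0, 0.0), subgradient = b - a^T x = 23.0
  y^{k+1} = -5.2 + 0.2*23.0 = -0.6
Step 4: y^k = -0.6, reduced costs: (17.4, 6.2)
  x^k = (0.0, 0.0), subgradient = b - a^T x = 23.0
  y^{k+1} = -0.6 + 0.2*23.0 = 4.0
Dual objective at y_4 = 4.0: reduced costs (-1.0, -3.0), box minimizer x = (12.0, 12.0)
g(y_4) = b*y + (c1 - a1*y)*x1 + (c2 - a2*y)*x2 = 23*4.0 + (-1.0)*12.0 + (-3.0)*12.0 = 92.0 - 12.0 - 36.0 = 44.0


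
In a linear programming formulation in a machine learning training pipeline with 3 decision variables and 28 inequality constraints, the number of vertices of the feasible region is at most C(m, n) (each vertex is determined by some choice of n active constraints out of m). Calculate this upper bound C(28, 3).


Each vertex corresponds to some choice of n active constraints out of m, so the number of vertices is at most C(m, n) = m! / (n!(m-n)!).
m = 28, n = 3
Numerator: 28 * 27 * 26
Denominator: 3! = 6
C(28, 3) = 3276


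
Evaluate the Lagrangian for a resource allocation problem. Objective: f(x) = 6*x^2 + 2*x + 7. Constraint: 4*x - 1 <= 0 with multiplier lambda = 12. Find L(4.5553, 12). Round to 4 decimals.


Step 1: Evaluate f(x).
f(4.5553) = 6*4.5553^2 + 2*4.5553 + 7 = 140.6151
Step 2: Evaluate g(x).
g(4.5553) = 4*4.5553 - 1 = 17.2212
Step 3: Compute Lagrangian.
L = 140.6151 + 12*17.2212 = 347.2695


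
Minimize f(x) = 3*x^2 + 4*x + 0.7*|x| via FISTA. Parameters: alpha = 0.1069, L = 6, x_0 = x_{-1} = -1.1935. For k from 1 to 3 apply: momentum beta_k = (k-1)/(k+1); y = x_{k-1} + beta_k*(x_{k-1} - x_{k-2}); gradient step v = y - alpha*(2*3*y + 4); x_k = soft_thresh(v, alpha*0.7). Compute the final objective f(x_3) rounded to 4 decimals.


FISTA on f(x) = 3*x^2 + 4*x + 0.7*|x|
L = 6, alpha = 0.1069
Iteration 1: beta = 0.0, y = -1.1935 + 0.0*(-1.1935 + 1.1935) = -1.1935
  grad(y) = -3.161, v = y - alpha*grad = -0.8556
  prox(v) = soft_thresh(-0.8556, 0.0748) = -0.7808
Iteration 2: beta = 0.3333, y = -0.7808 + 0.3333*(-0.7808 + 1.1935) = -0.6432
  grad(y) = 0.1409, v = y - alpha*grad = -0.6582
  prox(v) = soft_thresh(-0.6582, 0.0748) = -0.5834
Iteration 3: beta = 0.5, y = -0.5834 + 0.5*(-0.5834 + 0.7808) = -0.4847
  grad(y) = 1.0916, v = y - alpha*grad = -0.6014
  prox(v) = soft_thresh(-0.6014, 0.0748) = -0.5266
f(x_3) = 3*(-0.5266)^2 + 4*(-0.5266) + 0.7*|-0.5266| = -0.9059


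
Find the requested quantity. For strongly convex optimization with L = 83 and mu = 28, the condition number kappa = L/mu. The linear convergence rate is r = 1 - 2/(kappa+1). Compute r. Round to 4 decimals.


Step 1: Compute the condition number.
kappa = L/mu = 83/28 = 2.9643
Step 2: Compute the convergence rate.
r = 1 - 2/(kappa + 1) = 1 - 2*mu/(L + mu) = (L - mu)/(L + mu) = 55/111 = 0.4955


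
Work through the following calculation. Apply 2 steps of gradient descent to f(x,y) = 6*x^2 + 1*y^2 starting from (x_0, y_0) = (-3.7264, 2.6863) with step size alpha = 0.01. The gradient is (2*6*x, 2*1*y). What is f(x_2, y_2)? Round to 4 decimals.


Gradient descent on f(x,y) = 6*x^2 + 1*y^2.
Starting point: (-3.7264, 2.6863), alpha = 0.01
Step 1: grad_x = 2*6*-3.7264 = -44.7168, grad_y = 2*1*2.6863 = 5.3726
  x_1 = -3.7264 - 0.01*-44.7168 = -3.2792
  y_1 = 2.6863 - 0.01*5.3726 = 2.6326
Step 2: grad_x = 2*6*-3.2792 = -39.3508, grad_y = 2*1*2.6326 = 5.2651
  x_2 = -3.2792 - 0.01*-39.3508 = -2.8857
  y_2 = 2.6326 - 0.01*5.2651 = 2.5799
f(-2.8857, 2.5799) = 6*(-2.8857)^2 + 1*2.5799^2 = 56.6204


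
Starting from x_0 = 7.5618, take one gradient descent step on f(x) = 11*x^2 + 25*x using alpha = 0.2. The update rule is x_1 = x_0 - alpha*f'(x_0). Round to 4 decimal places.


We compute the gradient at x_0 and apply the update.
f'(x) = 22*x + 25
f'(7.5618) = 22*7.5618 + 25 = 191.3596
x_1 = 7.5618 - 0.2*191.3596 = -30.7101


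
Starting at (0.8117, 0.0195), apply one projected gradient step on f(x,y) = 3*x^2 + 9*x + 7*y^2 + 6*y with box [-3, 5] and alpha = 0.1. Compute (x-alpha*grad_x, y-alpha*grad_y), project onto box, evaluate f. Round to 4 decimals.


Step 1: Compute gradient at (0.8117, 0.0195).
grad_x = 2*3*0.8117 + 9 = 13.8702
grad_y = 2*7*0.0195 + 6 = 6.273
Step 2: Gradient step.
x_raw = 0.8117 - 0.1*13.8702 = -0.5753
y_raw = 0.0195 - 0.1*6.273 = -0.6078
Step 3: Project onto [-3, 5].
x_proj = clip(-0.5753) = -0.5753
y_proj = clip(-0.6078) = -0.6078
Step 4: Evaluate f.
f(-0.5753, -0.6078) = -5.2458


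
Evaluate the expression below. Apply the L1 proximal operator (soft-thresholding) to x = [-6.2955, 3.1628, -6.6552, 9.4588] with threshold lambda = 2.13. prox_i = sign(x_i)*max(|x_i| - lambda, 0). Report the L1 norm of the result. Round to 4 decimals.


Soft-thresholding with lambda = 2.13:
prox(-6.2955) = sign(-6.2955)*max(|-6.2955| - 2.13, 0) = -4.1655
prox(3.1628) = sign(3.1628)*max(|3.1628| - 2.13, 0) = 1.0328
prox(-6.6552) = sign(-6.6552)*max(|-6.6552| - 2.13, 0) = -4.5252
prox(9.4588) = sign(9.4588)*max(|9.4588| - 2.13, 0) = 7.3288
prox(x) = [-4.1655, 1.0328, -4.5252, 7.3288]
||prox(x)||_1 = 4.1655 + 1.0328 + 4.5252 + 7.3288 = 17.0523
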